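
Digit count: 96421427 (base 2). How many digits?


96421427 in base 2 = 101101111110100011000110011
Number of digits = 27

27 digits (base 2)


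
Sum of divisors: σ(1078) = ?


Divisors of 1078: 1, 2, 7, 11, 14, 22, 49, 77, 98, 154, 539, 1078
Sum = 1 + 2 + 7 + 11 + 14 + 22 + 49 + 77 + 98 + 154 + 539 + 1078 = 2052

σ(1078) = 2052


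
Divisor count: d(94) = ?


94 = 2^1 × 47^1
d(94) = (1+1) × (1+1) = 4

4 divisors


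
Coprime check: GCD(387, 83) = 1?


Euclidean algorithm:
387 = 4 * 83 + 55
83 = 1 * 55 + 28
55 = 1 * 28 + 27
28 = 1 * 27 + 1
27 = 27 * 1 + 0
GCD(387, 83) = 1

Yes, coprime (GCD = 1)


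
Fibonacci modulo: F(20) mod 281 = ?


F(k) mod 281 for k=1..20:
1, 1, 2, 3, 5, 8, 13, 21, 34, 55, 89, 144, 233, 96, 48, 144, 192, 55, 247, 21
F(20) mod 281 = 21


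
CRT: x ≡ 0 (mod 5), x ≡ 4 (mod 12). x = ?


M = 5*12 = 60
M1 = M/5 = 12, M2 = M/12 = 5
M1^(-1) mod 5 = 3, M2^(-1) mod 12 = 5
x = 0*12*3 + 4*5*5 = 100
100 mod 60 = 40
Check: 40 mod 5 = 0 ✓, 40 mod 12 = 4 ✓

x ≡ 40 (mod 60)


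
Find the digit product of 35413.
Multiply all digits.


3 × 5 × 4 × 1 × 3 = 180


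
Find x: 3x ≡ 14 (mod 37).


GCD(3, 37) = 1, unique solution
a^(-1) mod 37 = 25
x = 25 * 14 mod 37 = 17

x ≡ 17 (mod 37)


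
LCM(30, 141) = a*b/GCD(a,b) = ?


GCD(30, 141) = 3
LCM = 30*141/3 = 4230/3 = 1410

LCM = 1410


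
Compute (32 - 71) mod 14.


32 - 71 = -39
-39 mod 14 = 3


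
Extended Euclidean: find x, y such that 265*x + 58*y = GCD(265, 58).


Tabular extended Euclidean (each row: r = 265*s + 58*t):
r=265, s=1, t=0
r=58, s=0, t=1
q=4: r=33, s=1, t=-4   [265*(1) + 58*(-4) = 33]
q=1: r=25, s=-1, t=5   [265*(-1) + 58*(5) = 25]
q=1: r=8, s=2, t=-9   [265*(2) + 58*(-9) = 8]
q=3: r=1, s=-7, t=32   [265*(-7) + 58*(32) = 1]
q=8: r=0, s=58, t=-265   [265*(58) + 58*(-265) = 0]
GCD = 1; from the row with r=1: x=-7, y=32
Check: 265*(-7) + 58*(32) = -1855 + 1856 = 1

GCD = 1, x = -7, y = 32


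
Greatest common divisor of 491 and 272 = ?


491 = 1 * 272 + 219
272 = 1 * 219 + 53
219 = 4 * 53 + 7
53 = 7 * 7 + 4
7 = 1 * 4 + 3
4 = 1 * 3 + 1
3 = 3 * 1 + 0
GCD = 1


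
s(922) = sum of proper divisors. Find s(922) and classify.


Proper divisors: 1, 2, 461
Sum = 1 + 2 + 461 = 464
464 < 922 → deficient

s(922) = 464 (deficient)


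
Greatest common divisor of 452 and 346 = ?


452 = 1 * 346 + 106
346 = 3 * 106 + 28
106 = 3 * 28 + 22
28 = 1 * 22 + 6
22 = 3 * 6 + 4
6 = 1 * 4 + 2
4 = 2 * 2 + 0
GCD = 2


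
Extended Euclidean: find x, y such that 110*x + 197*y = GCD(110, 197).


Tabular extended Euclidean (each row: r = 110*s + 197*t):
r=110, s=1, t=0
r=197, s=0, t=1
q=0: r=110, s=1, t=0   [110*(1) + 197*(0) = 110]
q=1: r=87, s=-1, t=1   [110*(-1) + 197*(1) = 87]
q=1: r=23, s=2, t=-1   [110*(2) + 197*(-1) = 23]
q=3: r=18, s=-7, t=4   [110*(-7) + 197*(4) = 18]
q=1: r=5, s=9, t=-5   [110*(9) + 197*(-5) = 5]
q=3: r=3, s=-34, t=19   [110*(-34) + 197*(19) = 3]
q=1: r=2, s=43, t=-24   [110*(43) + 197*(-24) = 2]
q=1: r=1, s=-77, t=43   [110*(-77) + 197*(43) = 1]
q=2: r=0, s=197, t=-110   [110*(197) + 197*(-110) = 0]
GCD = 1; from the row with r=1: x=-77, y=43
Check: 110*(-77) + 197*(43) = -8470 + 8471 = 1

GCD = 1, x = -77, y = 43


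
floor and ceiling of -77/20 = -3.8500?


-77/20 = -3.8500
floor = -4
ceil = -3

floor = -4, ceil = -3


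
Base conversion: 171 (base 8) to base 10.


171 (base 8) = 121 (decimal)
121 (decimal) = 121 (base 10)


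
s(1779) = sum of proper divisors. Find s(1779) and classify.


Proper divisors: 1, 3, 593
Sum = 1 + 3 + 593 = 597
597 < 1779 → deficient

s(1779) = 597 (deficient)


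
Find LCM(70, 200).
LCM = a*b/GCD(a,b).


GCD(70, 200) = 10
LCM = 70*200/10 = 14000/10 = 1400

LCM = 1400


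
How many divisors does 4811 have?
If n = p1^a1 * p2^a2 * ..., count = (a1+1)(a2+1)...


4811 = 17^1 × 283^1
d(4811) = (1+1) × (1+1) = 4

4 divisors


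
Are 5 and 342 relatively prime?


Euclidean algorithm:
342 = 68 * 5 + 2
5 = 2 * 2 + 1
2 = 2 * 1 + 0
GCD(5, 342) = 1

Yes, coprime (GCD = 1)


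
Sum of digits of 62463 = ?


6 + 2 + 4 + 6 + 3 = 21


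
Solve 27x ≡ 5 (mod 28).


GCD(27, 28) = 1, unique solution
a^(-1) mod 28 = 27
x = 27 * 5 mod 28 = 23

x ≡ 23 (mod 28)


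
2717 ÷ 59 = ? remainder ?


2717 = 59 * 46 + 3
Check: 2714 + 3 = 2717

q = 46, r = 3


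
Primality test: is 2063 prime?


Check divisors up to sqrt(2063) = 45.4203
No divisors found.
2063 is prime.

Yes, 2063 is prime


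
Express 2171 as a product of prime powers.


2171 / 13 = 167
167 / 167 = 1
2171 = 13 × 167


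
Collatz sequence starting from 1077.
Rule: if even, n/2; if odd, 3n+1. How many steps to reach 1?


1077 → 3232 → 1616 → 808 → 404 → 202 → 101 → 304 → 152 → 76 → 38 → 19 → 58 → 29 → 88 → 44 → 22 → 11 → 34 → 17 → 52 → 26 → 13 → 40 → 20 → 10 → 5 → 16 → 8 → 4 → 2 → 1
Total steps = 31

31 steps


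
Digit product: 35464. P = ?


3 × 5 × 4 × 6 × 4 = 1440


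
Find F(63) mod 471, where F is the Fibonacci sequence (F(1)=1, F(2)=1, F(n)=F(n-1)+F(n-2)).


F(k) mod 471 for k=1..63:
1, 1, 2, 3, 5, 8, 13, 21, 34, 55, 89, 144, 233, 377, 139, 45, 184, 229, 413, 171, 113, 284, 397, 210, 136, 346, 11, 357, 368, 254, 151, 405, 85, 19, 104, 123, 227, 350, 106, 456, 91, 76, 167, 243, 410, 182, 121, 303, 424, 256, 209, 465, 203, 197, 400, 126, 55, 181, 236, 417, 182, 128, 310
F(63) mod 471 = 310


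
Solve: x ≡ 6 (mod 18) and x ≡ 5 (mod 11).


M = 18*11 = 198
M1 = M/18 = 11, M2 = M/11 = 18
M1^(-1) mod 18 = 5, M2^(-1) mod 11 = 8
x = 6*11*5 + 5*18*8 = 1050
1050 mod 198 = 60
Check: 60 mod 18 = 6 ✓, 60 mod 11 = 5 ✓

x ≡ 60 (mod 198)


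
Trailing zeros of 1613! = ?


floor(1613/5) = 322
floor(1613/25) = 64
floor(1613/125) = 12
floor(1613/625) = 2
Total = 400

400 trailing zeros


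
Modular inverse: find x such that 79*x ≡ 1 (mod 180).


Use the extended Euclidean algorithm on (180, 79); each row r = 180*s + 79*t:
r=180, s=1, t=0
r=79, s=0, t=1
q=2: r=22, s=1, t=-2   [180*(1) + 79*(-2) = 22]
q=3: r=13, s=-3, t=7   [180*(-3) + 79*(7) = 13]
q=1: r=9, s=4, t=-9   [180*(4) + 79*(-9) = 9]
q=1: r=4, s=-7, t=16   [180*(-7) + 79*(16) = 4]
q=2: r=1, s=18, t=-41   [180*(18) + 79*(-41) = 1]
q=4: r=0, s=-79, t=180   [180*(-79) + 79*(180) = 0]
GCD = 1 with t = -41, so 79*(-41) ≡ 1 (mod 180)
Inverse = -41 mod 180 = 139
Check: 79 * 139 = 10981 ≡ 1 (mod 180)

79^(-1) ≡ 139 (mod 180)


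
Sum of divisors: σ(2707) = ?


Divisors of 2707: 1, 2707
Sum = 1 + 2707 = 2708

σ(2707) = 2708


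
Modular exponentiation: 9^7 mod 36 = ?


9^1 mod 36 = 9
9^2 mod 36 = 9
9^3 mod 36 = 9
9^4 mod 36 = 9
9^5 mod 36 = 9
9^6 mod 36 = 9
9^7 mod 36 = 9


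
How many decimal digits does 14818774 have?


14818774 has 8 digits in base 10
floor(log10(14818774)) + 1 = floor(7.1708) + 1 = 8

8 digits (base 10)


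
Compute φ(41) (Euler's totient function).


41 = 41
Prime factors: 41
φ(41) = 41 × (1-1/41)
= 41 × 40/41 = 40

φ(41) = 40


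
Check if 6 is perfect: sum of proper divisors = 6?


Proper divisors of 6: 1, 2, 3
Sum = 1 + 2 + 3 = 6

Yes, 6 is perfect (6 = 6)


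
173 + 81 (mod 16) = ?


173 + 81 = 254
254 mod 16 = 14


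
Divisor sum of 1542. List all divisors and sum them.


Divisors of 1542: 1, 2, 3, 6, 257, 514, 771, 1542
Sum = 1 + 2 + 3 + 6 + 257 + 514 + 771 + 1542 = 3096

σ(1542) = 3096


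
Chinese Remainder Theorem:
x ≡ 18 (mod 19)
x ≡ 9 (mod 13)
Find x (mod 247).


M = 19*13 = 247
M1 = M/19 = 13, M2 = M/13 = 19
M1^(-1) mod 19 = 3, M2^(-1) mod 13 = 11
x = 18*13*3 + 9*19*11 = 2583
2583 mod 247 = 113
Check: 113 mod 19 = 18 ✓, 113 mod 13 = 9 ✓

x ≡ 113 (mod 247)


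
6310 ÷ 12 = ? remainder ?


6310 = 12 * 525 + 10
Check: 6300 + 10 = 6310

q = 525, r = 10


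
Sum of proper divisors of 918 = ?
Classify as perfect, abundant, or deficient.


Proper divisors: 1, 2, 3, 6, 9, 17, 18, 27, 34, 51, 54, 102, 153, 306, 459
Sum = 1 + 2 + 3 + 6 + 9 + 17 + 18 + 27 + 34 + 51 + 54 + 102 + 153 + 306 + 459 = 1242
1242 > 918 → abundant

s(918) = 1242 (abundant)


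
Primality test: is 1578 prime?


1578 / 2 = 789 (exact division)
1578 is NOT prime.

No, 1578 is not prime


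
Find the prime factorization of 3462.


3462 / 2 = 1731
1731 / 3 = 577
577 / 577 = 1
3462 = 2 × 3 × 577


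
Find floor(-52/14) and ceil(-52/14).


-52/14 = -3.7143
floor = -4
ceil = -3

floor = -4, ceil = -3


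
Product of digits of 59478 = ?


5 × 9 × 4 × 7 × 8 = 10080


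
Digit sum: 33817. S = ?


3 + 3 + 8 + 1 + 7 = 22


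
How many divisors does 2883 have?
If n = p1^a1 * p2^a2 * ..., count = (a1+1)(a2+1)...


2883 = 3^1 × 31^2
d(2883) = (1+1) × (2+1) = 6

6 divisors


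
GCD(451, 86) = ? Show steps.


451 = 5 * 86 + 21
86 = 4 * 21 + 2
21 = 10 * 2 + 1
2 = 2 * 1 + 0
GCD = 1


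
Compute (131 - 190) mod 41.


131 - 190 = -59
-59 mod 41 = 23


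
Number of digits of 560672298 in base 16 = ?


560672298 in base 16 = 216B2E2A
Number of digits = 8

8 digits (base 16)


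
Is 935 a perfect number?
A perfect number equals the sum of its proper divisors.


Proper divisors of 935: 1, 5, 11, 17, 55, 85, 187
Sum = 1 + 5 + 11 + 17 + 55 + 85 + 187 = 361

No, 935 is not perfect (361 ≠ 935)


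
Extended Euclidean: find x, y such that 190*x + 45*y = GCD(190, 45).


Tabular extended Euclidean (each row: r = 190*s + 45*t):
r=190, s=1, t=0
r=45, s=0, t=1
q=4: r=10, s=1, t=-4   [190*(1) + 45*(-4) = 10]
q=4: r=5, s=-4, t=17   [190*(-4) + 45*(17) = 5]
q=2: r=0, s=9, t=-38   [190*(9) + 45*(-38) = 0]
GCD = 5; from the row with r=5: x=-4, y=17
Check: 190*(-4) + 45*(17) = -760 + 765 = 5

GCD = 5, x = -4, y = 17


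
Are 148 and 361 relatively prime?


Euclidean algorithm:
361 = 2 * 148 + 65
148 = 2 * 65 + 18
65 = 3 * 18 + 11
18 = 1 * 11 + 7
11 = 1 * 7 + 4
7 = 1 * 4 + 3
4 = 1 * 3 + 1
3 = 3 * 1 + 0
GCD(148, 361) = 1

Yes, coprime (GCD = 1)


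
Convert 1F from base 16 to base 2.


1F (base 16) = 31 (decimal)
31 (decimal) = 11111 (base 2)


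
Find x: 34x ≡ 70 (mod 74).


GCD(34, 74) = 2 divides 70
Divide: 17x ≡ 35 (mod 37)
x ≡ 26 (mod 37)


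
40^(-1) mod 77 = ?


Use the extended Euclidean algorithm on (77, 40); each row r = 77*s + 40*t:
r=77, s=1, t=0
r=40, s=0, t=1
q=1: r=37, s=1, t=-1   [77*(1) + 40*(-1) = 37]
q=1: r=3, s=-1, t=2   [77*(-1) + 40*(2) = 3]
q=12: r=1, s=13, t=-25   [77*(13) + 40*(-25) = 1]
q=3: r=0, s=-40, t=77   [77*(-40) + 40*(77) = 0]
GCD = 1 with t = -25, so 40*(-25) ≡ 1 (mod 77)
Inverse = -25 mod 77 = 52
Check: 40 * 52 = 2080 ≡ 1 (mod 77)

40^(-1) ≡ 52 (mod 77)


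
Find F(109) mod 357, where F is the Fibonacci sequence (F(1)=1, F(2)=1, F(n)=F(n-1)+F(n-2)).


F(k) mod 357 for k=1..109:
1, 1, 2, 3, 5, 8, 13, 21, 34, 55, 89, 144, 233, 20, 253, 273, 169, 85, 254, 339, 236, 218, 97, 315, 55, 13, 68, 81, 149, 230, 22, 252, 274, 169, 86, 255, 341, 239, 223, 105, 328, 76, 47, 123, 170, 293, 106, 42, 148, 190, 338, 171, 152, 323, 118, 84, 202, 286, 131, 60, 191, 251, 85, 336, 64, 43, 107, 150, 257, 50, 307, 0, 307, 307, 257, 207, 107, 314, 64, 21, 85, 106, 191, 297, 131, 71, 202, 273, 118, 34, 152, 186, 338, 167, 148, 315, 106, 64, 170, 234, 47, 281, 328, 252, 223, 118, 341, 102, 86
F(109) mod 357 = 86


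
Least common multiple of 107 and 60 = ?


GCD(107, 60) = 1
LCM = 107*60/1 = 6420/1 = 6420

LCM = 6420


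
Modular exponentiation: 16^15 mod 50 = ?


16^1 mod 50 = 16
16^2 mod 50 = 6
16^3 mod 50 = 46
16^4 mod 50 = 36
16^5 mod 50 = 26
16^6 mod 50 = 16
16^7 mod 50 = 6
16^8 mod 50 = 46
16^9 mod 50 = 36
16^10 mod 50 = 26
16^11 mod 50 = 16
16^12 mod 50 = 6
16^13 mod 50 = 46
16^14 mod 50 = 36
16^15 mod 50 = 26


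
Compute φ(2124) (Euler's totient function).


2124 = 2^2 × 3^2 × 59
Prime factors: 2, 3, 59
φ(2124) = 2124 × (1-1/2) × (1-1/3) × (1-1/59)
= 2124 × 1/2 × 2/3 × 58/59 = 696

φ(2124) = 696


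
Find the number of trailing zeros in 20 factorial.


floor(20/5) = 4
Total = 4

4 trailing zeros


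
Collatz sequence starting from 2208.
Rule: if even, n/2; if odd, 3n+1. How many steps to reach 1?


2208 → 1104 → 552 → 276 → 138 → 69 → 208 → 104 → 52 → 26 → 13 → 40 → 20 → 10 → 5 → 16 → 8 → 4 → 2 → 1
Total steps = 19

19 steps


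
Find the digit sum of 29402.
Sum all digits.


2 + 9 + 4 + 0 + 2 = 17


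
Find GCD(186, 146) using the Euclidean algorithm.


186 = 1 * 146 + 40
146 = 3 * 40 + 26
40 = 1 * 26 + 14
26 = 1 * 14 + 12
14 = 1 * 12 + 2
12 = 6 * 2 + 0
GCD = 2


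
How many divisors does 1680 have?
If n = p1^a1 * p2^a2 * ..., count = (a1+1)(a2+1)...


1680 = 2^4 × 3^1 × 5^1 × 7^1
d(1680) = (4+1) × (1+1) × (1+1) × (1+1) = 40

40 divisors


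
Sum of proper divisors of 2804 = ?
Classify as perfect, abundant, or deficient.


Proper divisors: 1, 2, 4, 701, 1402
Sum = 1 + 2 + 4 + 701 + 1402 = 2110
2110 < 2804 → deficient

s(2804) = 2110 (deficient)


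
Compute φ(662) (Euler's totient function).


662 = 2 × 331
Prime factors: 2, 331
φ(662) = 662 × (1-1/2) × (1-1/331)
= 662 × 1/2 × 330/331 = 330

φ(662) = 330


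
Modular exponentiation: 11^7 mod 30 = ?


11^1 mod 30 = 11
11^2 mod 30 = 1
11^3 mod 30 = 11
11^4 mod 30 = 1
11^5 mod 30 = 11
11^6 mod 30 = 1
11^7 mod 30 = 11


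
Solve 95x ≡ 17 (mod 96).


GCD(95, 96) = 1, unique solution
a^(-1) mod 96 = 95
x = 95 * 17 mod 96 = 79

x ≡ 79 (mod 96)


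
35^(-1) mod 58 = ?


Use the extended Euclidean algorithm on (58, 35); each row r = 58*s + 35*t:
r=58, s=1, t=0
r=35, s=0, t=1
q=1: r=23, s=1, t=-1   [58*(1) + 35*(-1) = 23]
q=1: r=12, s=-1, t=2   [58*(-1) + 35*(2) = 12]
q=1: r=11, s=2, t=-3   [58*(2) + 35*(-3) = 11]
q=1: r=1, s=-3, t=5   [58*(-3) + 35*(5) = 1]
q=11: r=0, s=35, t=-58   [58*(35) + 35*(-58) = 0]
GCD = 1 with t = 5, so 35*(5) ≡ 1 (mod 58)
Inverse = 5 mod 58 = 5
Check: 35 * 5 = 175 ≡ 1 (mod 58)

35^(-1) ≡ 5 (mod 58)


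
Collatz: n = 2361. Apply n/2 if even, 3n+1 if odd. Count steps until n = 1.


2361 → 7084 → 3542 → 1771 → 5314 → 2657 → 7972 → 3986 → 1993 → 5980 → 2990 → 1495 → 4486 → 2243 → 6730 → 3365 → 10096 → 5048 → 2524 → 1262 → 631 → 1894 → 947 → 2842 → 1421 → 4264 → 2132 → 1066 → 533 → 1600 → 800 → 400 → 200 → 100 → 50 → 25 → 76 → 38 → 19 → 58 → 29 → 88 → 44 → 22 → 11 → 34 → 17 → 52 → 26 → 13 → 40 → 20 → 10 → 5 → 16 → 8 → 4 → 2 → 1
Total steps = 58

58 steps


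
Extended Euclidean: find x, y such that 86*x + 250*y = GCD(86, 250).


Tabular extended Euclidean (each row: r = 86*s + 250*t):
r=86, s=1, t=0
r=250, s=0, t=1
q=0: r=86, s=1, t=0   [86*(1) + 250*(0) = 86]
q=2: r=78, s=-2, t=1   [86*(-2) + 250*(1) = 78]
q=1: r=8, s=3, t=-1   [86*(3) + 250*(-1) = 8]
q=9: r=6, s=-29, t=10   [86*(-29) + 250*(10) = 6]
q=1: r=2, s=32, t=-11   [86*(32) + 250*(-11) = 2]
q=3: r=0, s=-125, t=43   [86*(-125) + 250*(43) = 0]
GCD = 2; from the row with r=2: x=32, y=-11
Check: 86*(32) + 250*(-11) = 2752 - 2750 = 2

GCD = 2, x = 32, y = -11


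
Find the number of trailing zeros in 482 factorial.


floor(482/5) = 96
floor(482/25) = 19
floor(482/125) = 3
Total = 118

118 trailing zeros


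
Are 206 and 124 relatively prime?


Euclidean algorithm:
206 = 1 * 124 + 82
124 = 1 * 82 + 42
82 = 1 * 42 + 40
42 = 1 * 40 + 2
40 = 20 * 2 + 0
GCD(206, 124) = 2

No, not coprime (GCD = 2)


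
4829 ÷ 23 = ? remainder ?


4829 = 23 * 209 + 22
Check: 4807 + 22 = 4829

q = 209, r = 22


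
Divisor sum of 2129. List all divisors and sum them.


Divisors of 2129: 1, 2129
Sum = 1 + 2129 = 2130

σ(2129) = 2130


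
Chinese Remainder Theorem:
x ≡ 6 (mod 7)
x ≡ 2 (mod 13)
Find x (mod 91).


M = 7*13 = 91
M1 = M/7 = 13, M2 = M/13 = 7
M1^(-1) mod 7 = 6, M2^(-1) mod 13 = 2
x = 6*13*6 + 2*7*2 = 496
496 mod 91 = 41
Check: 41 mod 7 = 6 ✓, 41 mod 13 = 2 ✓

x ≡ 41 (mod 91)


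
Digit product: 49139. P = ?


4 × 9 × 1 × 3 × 9 = 972


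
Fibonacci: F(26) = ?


Sequence: 1, 1, 2, 3, 5, 8, 13, 21, 34, 55, 89, 144, 233, 377, 610, 987, 1597, 2584, 4181, 6765, 10946, 17711, 28657, 46368, 75025, 121393
F(26) = 121393


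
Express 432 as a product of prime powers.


432 / 2 = 216
216 / 2 = 108
108 / 2 = 54
54 / 2 = 27
27 / 3 = 9
9 / 3 = 3
3 / 3 = 1
432 = 2^4 × 3^3


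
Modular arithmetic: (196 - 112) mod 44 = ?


196 - 112 = 84
84 mod 44 = 40


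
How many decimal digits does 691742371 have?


691742371 has 9 digits in base 10
floor(log10(691742371)) + 1 = floor(8.8399) + 1 = 9

9 digits (base 10)


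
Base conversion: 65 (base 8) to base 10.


65 (base 8) = 53 (decimal)
53 (decimal) = 53 (base 10)


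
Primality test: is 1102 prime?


1102 / 2 = 551 (exact division)
1102 is NOT prime.

No, 1102 is not prime


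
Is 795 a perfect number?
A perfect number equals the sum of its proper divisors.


Proper divisors of 795: 1, 3, 5, 15, 53, 159, 265
Sum = 1 + 3 + 5 + 15 + 53 + 159 + 265 = 501

No, 795 is not perfect (501 ≠ 795)


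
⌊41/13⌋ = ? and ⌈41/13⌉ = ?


41/13 = 3.1538
floor = 3
ceil = 4

floor = 3, ceil = 4


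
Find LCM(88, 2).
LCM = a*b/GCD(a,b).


GCD(88, 2) = 2
LCM = 88*2/2 = 176/2 = 88

LCM = 88


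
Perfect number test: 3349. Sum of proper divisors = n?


Proper divisors of 3349: 1, 17, 197
Sum = 1 + 17 + 197 = 215

No, 3349 is not perfect (215 ≠ 3349)


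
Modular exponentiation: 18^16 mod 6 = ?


18^1 mod 6 = 0
18^2 mod 6 = 0
18^3 mod 6 = 0
18^4 mod 6 = 0
18^5 mod 6 = 0
18^6 mod 6 = 0
18^7 mod 6 = 0
18^8 mod 6 = 0
18^9 mod 6 = 0
18^10 mod 6 = 0
18^11 mod 6 = 0
18^12 mod 6 = 0
18^13 mod 6 = 0
18^14 mod 6 = 0
18^15 mod 6 = 0
18^16 mod 6 = 0


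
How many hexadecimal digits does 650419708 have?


650419708 in base 16 = 26C49DFC
Number of digits = 8

8 digits (base 16)


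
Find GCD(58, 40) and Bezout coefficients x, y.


Tabular extended Euclidean (each row: r = 58*s + 40*t):
r=58, s=1, t=0
r=40, s=0, t=1
q=1: r=18, s=1, t=-1   [58*(1) + 40*(-1) = 18]
q=2: r=4, s=-2, t=3   [58*(-2) + 40*(3) = 4]
q=4: r=2, s=9, t=-13   [58*(9) + 40*(-13) = 2]
q=2: r=0, s=-20, t=29   [58*(-20) + 40*(29) = 0]
GCD = 2; from the row with r=2: x=9, y=-13
Check: 58*(9) + 40*(-13) = 522 - 520 = 2

GCD = 2, x = 9, y = -13


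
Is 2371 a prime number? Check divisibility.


Check divisors up to sqrt(2371) = 48.6929
No divisors found.
2371 is prime.

Yes, 2371 is prime


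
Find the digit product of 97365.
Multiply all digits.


9 × 7 × 3 × 6 × 5 = 5670


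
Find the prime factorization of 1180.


1180 / 2 = 590
590 / 2 = 295
295 / 5 = 59
59 / 59 = 1
1180 = 2^2 × 5 × 59


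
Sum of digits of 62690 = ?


6 + 2 + 6 + 9 + 0 = 23


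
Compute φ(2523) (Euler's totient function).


2523 = 3 × 29^2
Prime factors: 3, 29
φ(2523) = 2523 × (1-1/3) × (1-1/29)
= 2523 × 2/3 × 28/29 = 1624

φ(2523) = 1624


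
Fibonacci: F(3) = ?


Sequence: 1, 1, 2
F(3) = 2


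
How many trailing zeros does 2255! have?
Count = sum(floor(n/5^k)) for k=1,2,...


floor(2255/5) = 451
floor(2255/25) = 90
floor(2255/125) = 18
floor(2255/625) = 3
Total = 562

562 trailing zeros


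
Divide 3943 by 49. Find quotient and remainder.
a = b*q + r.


3943 = 49 * 80 + 23
Check: 3920 + 23 = 3943

q = 80, r = 23


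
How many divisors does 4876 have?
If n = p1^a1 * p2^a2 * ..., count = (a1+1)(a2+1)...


4876 = 2^2 × 23^1 × 53^1
d(4876) = (2+1) × (1+1) × (1+1) = 12

12 divisors


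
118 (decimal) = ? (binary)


118 (base 10) = 118 (decimal)
118 (decimal) = 1110110 (base 2)


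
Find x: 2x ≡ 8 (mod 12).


GCD(2, 12) = 2 divides 8
Divide: 1x ≡ 4 (mod 6)
x ≡ 4 (mod 6)


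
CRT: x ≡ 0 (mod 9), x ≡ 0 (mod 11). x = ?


M = 9*11 = 99
M1 = M/9 = 11, M2 = M/11 = 9
M1^(-1) mod 9 = 5, M2^(-1) mod 11 = 5
x = 0*11*5 + 0*9*5 = 0
0 mod 99 = 0
Check: 0 mod 9 = 0 ✓, 0 mod 11 = 0 ✓

x ≡ 0 (mod 99)


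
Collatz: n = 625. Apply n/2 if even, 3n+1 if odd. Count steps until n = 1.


625 → 1876 → 938 → 469 → 1408 → 704 → 352 → 176 → 88 → 44 → 22 → 11 → 34 → 17 → 52 → 26 → 13 → 40 → 20 → 10 → 5 → 16 → 8 → 4 → 2 → 1
Total steps = 25

25 steps


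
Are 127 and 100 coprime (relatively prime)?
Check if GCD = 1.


Euclidean algorithm:
127 = 1 * 100 + 27
100 = 3 * 27 + 19
27 = 1 * 19 + 8
19 = 2 * 8 + 3
8 = 2 * 3 + 2
3 = 1 * 2 + 1
2 = 2 * 1 + 0
GCD(127, 100) = 1

Yes, coprime (GCD = 1)


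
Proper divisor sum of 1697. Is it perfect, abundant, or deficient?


Proper divisors: 1
Sum = 1 = 1
1 < 1697 → deficient

s(1697) = 1 (deficient)


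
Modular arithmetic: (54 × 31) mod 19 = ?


54 × 31 = 1674
1674 mod 19 = 2


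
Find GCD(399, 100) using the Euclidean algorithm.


399 = 3 * 100 + 99
100 = 1 * 99 + 1
99 = 99 * 1 + 0
GCD = 1


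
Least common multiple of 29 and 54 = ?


GCD(29, 54) = 1
LCM = 29*54/1 = 1566/1 = 1566

LCM = 1566


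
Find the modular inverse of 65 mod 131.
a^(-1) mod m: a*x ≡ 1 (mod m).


Use the extended Euclidean algorithm on (131, 65); each row r = 131*s + 65*t:
r=131, s=1, t=0
r=65, s=0, t=1
q=2: r=1, s=1, t=-2   [131*(1) + 65*(-2) = 1]
q=65: r=0, s=-65, t=131   [131*(-65) + 65*(131) = 0]
GCD = 1 with t = -2, so 65*(-2) ≡ 1 (mod 131)
Inverse = -2 mod 131 = 129
Check: 65 * 129 = 8385 ≡ 1 (mod 131)

65^(-1) ≡ 129 (mod 131)


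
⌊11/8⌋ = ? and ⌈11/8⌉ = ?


11/8 = 1.3750
floor = 1
ceil = 2

floor = 1, ceil = 2


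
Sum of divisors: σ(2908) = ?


Divisors of 2908: 1, 2, 4, 727, 1454, 2908
Sum = 1 + 2 + 4 + 727 + 1454 + 2908 = 5096

σ(2908) = 5096


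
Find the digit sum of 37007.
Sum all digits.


3 + 7 + 0 + 0 + 7 = 17


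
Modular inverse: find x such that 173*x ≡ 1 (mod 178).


Use the extended Euclidean algorithm on (178, 173); each row r = 178*s + 173*t:
r=178, s=1, t=0
r=173, s=0, t=1
q=1: r=5, s=1, t=-1   [178*(1) + 173*(-1) = 5]
q=34: r=3, s=-34, t=35   [178*(-34) + 173*(35) = 3]
q=1: r=2, s=35, t=-36   [178*(35) + 173*(-36) = 2]
q=1: r=1, s=-69, t=71   [178*(-69) + 173*(71) = 1]
q=2: r=0, s=173, t=-178   [178*(173) + 173*(-178) = 0]
GCD = 1 with t = 71, so 173*(71) ≡ 1 (mod 178)
Inverse = 71 mod 178 = 71
Check: 173 * 71 = 12283 ≡ 1 (mod 178)

173^(-1) ≡ 71 (mod 178)


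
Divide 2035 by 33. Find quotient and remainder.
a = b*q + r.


2035 = 33 * 61 + 22
Check: 2013 + 22 = 2035

q = 61, r = 22


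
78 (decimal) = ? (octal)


78 (base 10) = 78 (decimal)
78 (decimal) = 116 (base 8)


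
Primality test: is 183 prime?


183 / 3 = 61 (exact division)
183 is NOT prime.

No, 183 is not prime


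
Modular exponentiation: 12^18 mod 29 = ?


12^1 mod 29 = 12
12^2 mod 29 = 28
12^3 mod 29 = 17
12^4 mod 29 = 1
12^5 mod 29 = 12
12^6 mod 29 = 28
12^7 mod 29 = 17
12^8 mod 29 = 1
12^9 mod 29 = 12
12^10 mod 29 = 28
12^11 mod 29 = 17
12^12 mod 29 = 1
12^13 mod 29 = 12
12^14 mod 29 = 28
12^15 mod 29 = 17
12^16 mod 29 = 1
12^17 mod 29 = 12
12^18 mod 29 = 28


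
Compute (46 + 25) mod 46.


46 + 25 = 71
71 mod 46 = 25


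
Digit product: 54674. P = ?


5 × 4 × 6 × 7 × 4 = 3360


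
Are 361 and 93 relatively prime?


Euclidean algorithm:
361 = 3 * 93 + 82
93 = 1 * 82 + 11
82 = 7 * 11 + 5
11 = 2 * 5 + 1
5 = 5 * 1 + 0
GCD(361, 93) = 1

Yes, coprime (GCD = 1)


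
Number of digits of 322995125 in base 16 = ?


322995125 in base 16 = 134083B5
Number of digits = 8

8 digits (base 16)


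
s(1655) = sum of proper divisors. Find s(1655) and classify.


Proper divisors: 1, 5, 331
Sum = 1 + 5 + 331 = 337
337 < 1655 → deficient

s(1655) = 337 (deficient)


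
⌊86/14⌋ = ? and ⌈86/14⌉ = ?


86/14 = 6.1429
floor = 6
ceil = 7

floor = 6, ceil = 7


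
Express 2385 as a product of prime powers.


2385 / 3 = 795
795 / 3 = 265
265 / 5 = 53
53 / 53 = 1
2385 = 3^2 × 5 × 53


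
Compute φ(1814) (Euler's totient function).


1814 = 2 × 907
Prime factors: 2, 907
φ(1814) = 1814 × (1-1/2) × (1-1/907)
= 1814 × 1/2 × 906/907 = 906

φ(1814) = 906


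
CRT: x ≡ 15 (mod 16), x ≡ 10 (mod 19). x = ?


M = 16*19 = 304
M1 = M/16 = 19, M2 = M/19 = 16
M1^(-1) mod 16 = 11, M2^(-1) mod 19 = 6
x = 15*19*11 + 10*16*6 = 4095
4095 mod 304 = 143
Check: 143 mod 16 = 15 ✓, 143 mod 19 = 10 ✓

x ≡ 143 (mod 304)


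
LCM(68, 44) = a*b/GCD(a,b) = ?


GCD(68, 44) = 4
LCM = 68*44/4 = 2992/4 = 748

LCM = 748


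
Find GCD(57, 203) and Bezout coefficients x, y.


Tabular extended Euclidean (each row: r = 57*s + 203*t):
r=57, s=1, t=0
r=203, s=0, t=1
q=0: r=57, s=1, t=0   [57*(1) + 203*(0) = 57]
q=3: r=32, s=-3, t=1   [57*(-3) + 203*(1) = 32]
q=1: r=25, s=4, t=-1   [57*(4) + 203*(-1) = 25]
q=1: r=7, s=-7, t=2   [57*(-7) + 203*(2) = 7]
q=3: r=4, s=25, t=-7   [57*(25) + 203*(-7) = 4]
q=1: r=3, s=-32, t=9   [57*(-32) + 203*(9) = 3]
q=1: r=1, s=57, t=-16   [57*(57) + 203*(-16) = 1]
q=3: r=0, s=-203, t=57   [57*(-203) + 203*(57) = 0]
GCD = 1; from the row with r=1: x=57, y=-16
Check: 57*(57) + 203*(-16) = 3249 - 3248 = 1

GCD = 1, x = 57, y = -16


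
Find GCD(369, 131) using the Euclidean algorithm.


369 = 2 * 131 + 107
131 = 1 * 107 + 24
107 = 4 * 24 + 11
24 = 2 * 11 + 2
11 = 5 * 2 + 1
2 = 2 * 1 + 0
GCD = 1


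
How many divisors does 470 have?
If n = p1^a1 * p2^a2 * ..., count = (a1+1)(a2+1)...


470 = 2^1 × 5^1 × 47^1
d(470) = (1+1) × (1+1) × (1+1) = 8

8 divisors


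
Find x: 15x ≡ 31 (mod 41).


GCD(15, 41) = 1, unique solution
a^(-1) mod 41 = 11
x = 11 * 31 mod 41 = 13

x ≡ 13 (mod 41)


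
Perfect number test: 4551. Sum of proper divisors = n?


Proper divisors of 4551: 1, 3, 37, 41, 111, 123, 1517
Sum = 1 + 3 + 37 + 41 + 111 + 123 + 1517 = 1833

No, 4551 is not perfect (1833 ≠ 4551)


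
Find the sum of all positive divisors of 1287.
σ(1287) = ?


Divisors of 1287: 1, 3, 9, 11, 13, 33, 39, 99, 117, 143, 429, 1287
Sum = 1 + 3 + 9 + 11 + 13 + 33 + 39 + 99 + 117 + 143 + 429 + 1287 = 2184

σ(1287) = 2184


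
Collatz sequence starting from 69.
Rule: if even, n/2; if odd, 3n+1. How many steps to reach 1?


69 → 208 → 104 → 52 → 26 → 13 → 40 → 20 → 10 → 5 → 16 → 8 → 4 → 2 → 1
Total steps = 14

14 steps


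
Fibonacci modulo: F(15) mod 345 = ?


F(k) mod 345 for k=1..15:
1, 1, 2, 3, 5, 8, 13, 21, 34, 55, 89, 144, 233, 32, 265
F(15) mod 345 = 265


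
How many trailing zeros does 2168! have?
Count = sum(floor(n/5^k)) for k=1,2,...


floor(2168/5) = 433
floor(2168/25) = 86
floor(2168/125) = 17
floor(2168/625) = 3
Total = 539

539 trailing zeros


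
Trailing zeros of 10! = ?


floor(10/5) = 2
Total = 2

2 trailing zeros


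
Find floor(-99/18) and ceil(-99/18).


-99/18 = -5.5000
floor = -6
ceil = -5

floor = -6, ceil = -5


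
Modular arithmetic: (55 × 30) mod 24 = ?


55 × 30 = 1650
1650 mod 24 = 18


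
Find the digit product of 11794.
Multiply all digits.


1 × 1 × 7 × 9 × 4 = 252


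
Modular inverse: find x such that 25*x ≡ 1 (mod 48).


Use the extended Euclidean algorithm on (48, 25); each row r = 48*s + 25*t:
r=48, s=1, t=0
r=25, s=0, t=1
q=1: r=23, s=1, t=-1   [48*(1) + 25*(-1) = 23]
q=1: r=2, s=-1, t=2   [48*(-1) + 25*(2) = 2]
q=11: r=1, s=12, t=-23   [48*(12) + 25*(-23) = 1]
q=2: r=0, s=-25, t=48   [48*(-25) + 25*(48) = 0]
GCD = 1 with t = -23, so 25*(-23) ≡ 1 (mod 48)
Inverse = -23 mod 48 = 25
Check: 25 * 25 = 625 ≡ 1 (mod 48)

25^(-1) ≡ 25 (mod 48)


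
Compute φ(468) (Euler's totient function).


468 = 2^2 × 3^2 × 13
Prime factors: 2, 3, 13
φ(468) = 468 × (1-1/2) × (1-1/3) × (1-1/13)
= 468 × 1/2 × 2/3 × 12/13 = 144

φ(468) = 144


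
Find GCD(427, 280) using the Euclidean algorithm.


427 = 1 * 280 + 147
280 = 1 * 147 + 133
147 = 1 * 133 + 14
133 = 9 * 14 + 7
14 = 2 * 7 + 0
GCD = 7


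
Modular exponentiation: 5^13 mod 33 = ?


5^1 mod 33 = 5
5^2 mod 33 = 25
5^3 mod 33 = 26
5^4 mod 33 = 31
5^5 mod 33 = 23
5^6 mod 33 = 16
5^7 mod 33 = 14
5^8 mod 33 = 4
5^9 mod 33 = 20
5^10 mod 33 = 1
5^11 mod 33 = 5
5^12 mod 33 = 25
5^13 mod 33 = 26


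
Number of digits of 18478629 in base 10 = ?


18478629 has 8 digits in base 10
floor(log10(18478629)) + 1 = floor(7.2667) + 1 = 8

8 digits (base 10)


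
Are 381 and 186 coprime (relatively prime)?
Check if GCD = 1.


Euclidean algorithm:
381 = 2 * 186 + 9
186 = 20 * 9 + 6
9 = 1 * 6 + 3
6 = 2 * 3 + 0
GCD(381, 186) = 3

No, not coprime (GCD = 3)


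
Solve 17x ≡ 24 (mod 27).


GCD(17, 27) = 1, unique solution
a^(-1) mod 27 = 8
x = 8 * 24 mod 27 = 3

x ≡ 3 (mod 27)


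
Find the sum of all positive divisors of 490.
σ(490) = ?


Divisors of 490: 1, 2, 5, 7, 10, 14, 35, 49, 70, 98, 245, 490
Sum = 1 + 2 + 5 + 7 + 10 + 14 + 35 + 49 + 70 + 98 + 245 + 490 = 1026

σ(490) = 1026


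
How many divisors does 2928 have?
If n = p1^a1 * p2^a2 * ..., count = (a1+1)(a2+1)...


2928 = 2^4 × 3^1 × 61^1
d(2928) = (4+1) × (1+1) × (1+1) = 20

20 divisors


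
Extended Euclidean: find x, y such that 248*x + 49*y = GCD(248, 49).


Tabular extended Euclidean (each row: r = 248*s + 49*t):
r=248, s=1, t=0
r=49, s=0, t=1
q=5: r=3, s=1, t=-5   [248*(1) + 49*(-5) = 3]
q=16: r=1, s=-16, t=81   [248*(-16) + 49*(81) = 1]
q=3: r=0, s=49, t=-248   [248*(49) + 49*(-248) = 0]
GCD = 1; from the row with r=1: x=-16, y=81
Check: 248*(-16) + 49*(81) = -3968 + 3969 = 1

GCD = 1, x = -16, y = 81


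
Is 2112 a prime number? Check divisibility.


2112 / 2 = 1056 (exact division)
2112 is NOT prime.

No, 2112 is not prime


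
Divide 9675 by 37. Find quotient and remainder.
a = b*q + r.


9675 = 37 * 261 + 18
Check: 9657 + 18 = 9675

q = 261, r = 18


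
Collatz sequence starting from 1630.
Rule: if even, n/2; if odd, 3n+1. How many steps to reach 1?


1630 → 815 → 2446 → 1223 → 3670 → 1835 → 5506 → 2753 → 8260 → 4130 → 2065 → 6196 → 3098 → 1549 → 4648 → 2324 → 1162 → 581 → 1744 → 872 → 436 → 218 → 109 → 328 → 164 → 82 → 41 → 124 → 62 → 31 → 94 → 47 → 142 → 71 → 214 → 107 → 322 → 161 → 484 → 242 → 121 → 364 → 182 → 91 → 274 → 137 → 412 → 206 → 103 → 310 → 155 → 466 → 233 → 700 → 350 → 175 → 526 → 263 → 790 → 395 → 1186 → 593 → 1780 → 890 → 445 → 1336 → 668 → 334 → 167 → 502 → 251 → 754 → 377 → 1132 → 566 → 283 → 850 → 425 → 1276 → 638 → 319 → 958 → 479 → 1438 → 719 → 2158 → 1079 → 3238 → 1619 → 4858 → 2429 → 7288 → 3644 → 1822 → 911 → 2734 → 1367 → 4102 → 2051 → 6154 → 3077 → 9232 → 4616 → 2308 → 1154 → 577 → 1732 → 866 → 433 → 1300 → 650 → 325 → 976 → 488 → 244 → 122 → 61 → 184 → 92 → 46 → 23 → 70 → 35 → 106 → 53 → 160 → 80 → 40 → 20 → 10 → 5 → 16 → 8 → 4 → 2 → 1
Total steps = 135

135 steps


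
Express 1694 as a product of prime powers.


1694 / 2 = 847
847 / 7 = 121
121 / 11 = 11
11 / 11 = 1
1694 = 2 × 7 × 11^2


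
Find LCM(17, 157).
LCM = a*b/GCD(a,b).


GCD(17, 157) = 1
LCM = 17*157/1 = 2669/1 = 2669

LCM = 2669


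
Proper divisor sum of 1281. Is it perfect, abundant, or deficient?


Proper divisors: 1, 3, 7, 21, 61, 183, 427
Sum = 1 + 3 + 7 + 21 + 61 + 183 + 427 = 703
703 < 1281 → deficient

s(1281) = 703 (deficient)


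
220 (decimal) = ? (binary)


220 (base 10) = 220 (decimal)
220 (decimal) = 11011100 (base 2)


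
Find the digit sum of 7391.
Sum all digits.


7 + 3 + 9 + 1 = 20


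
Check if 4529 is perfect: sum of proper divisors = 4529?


Proper divisors of 4529: 1, 7, 647
Sum = 1 + 7 + 647 = 655

No, 4529 is not perfect (655 ≠ 4529)


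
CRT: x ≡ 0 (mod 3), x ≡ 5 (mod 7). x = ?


M = 3*7 = 21
M1 = M/3 = 7, M2 = M/7 = 3
M1^(-1) mod 3 = 1, M2^(-1) mod 7 = 5
x = 0*7*1 + 5*3*5 = 75
75 mod 21 = 12
Check: 12 mod 3 = 0 ✓, 12 mod 7 = 5 ✓

x ≡ 12 (mod 21)


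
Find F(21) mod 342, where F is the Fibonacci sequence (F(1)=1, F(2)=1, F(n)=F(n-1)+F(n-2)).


F(k) mod 342 for k=1..21:
1, 1, 2, 3, 5, 8, 13, 21, 34, 55, 89, 144, 233, 35, 268, 303, 229, 190, 77, 267, 2
F(21) mod 342 = 2


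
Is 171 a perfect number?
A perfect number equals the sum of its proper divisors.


Proper divisors of 171: 1, 3, 9, 19, 57
Sum = 1 + 3 + 9 + 19 + 57 = 89

No, 171 is not perfect (89 ≠ 171)


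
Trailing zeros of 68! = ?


floor(68/5) = 13
floor(68/25) = 2
Total = 15

15 trailing zeros


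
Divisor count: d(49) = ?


49 = 7^2
d(49) = (2+1) = 3

3 divisors


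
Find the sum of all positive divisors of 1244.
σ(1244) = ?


Divisors of 1244: 1, 2, 4, 311, 622, 1244
Sum = 1 + 2 + 4 + 311 + 622 + 1244 = 2184

σ(1244) = 2184


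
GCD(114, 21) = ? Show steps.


114 = 5 * 21 + 9
21 = 2 * 9 + 3
9 = 3 * 3 + 0
GCD = 3


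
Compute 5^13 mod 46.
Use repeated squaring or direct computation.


5^1 mod 46 = 5
5^2 mod 46 = 25
5^3 mod 46 = 33
5^4 mod 46 = 27
5^5 mod 46 = 43
5^6 mod 46 = 31
5^7 mod 46 = 17
5^8 mod 46 = 39
5^9 mod 46 = 11
5^10 mod 46 = 9
5^11 mod 46 = 45
5^12 mod 46 = 41
5^13 mod 46 = 21


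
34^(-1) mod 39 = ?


Use the extended Euclidean algorithm on (39, 34); each row r = 39*s + 34*t:
r=39, s=1, t=0
r=34, s=0, t=1
q=1: r=5, s=1, t=-1   [39*(1) + 34*(-1) = 5]
q=6: r=4, s=-6, t=7   [39*(-6) + 34*(7) = 4]
q=1: r=1, s=7, t=-8   [39*(7) + 34*(-8) = 1]
q=4: r=0, s=-34, t=39   [39*(-34) + 34*(39) = 0]
GCD = 1 with t = -8, so 34*(-8) ≡ 1 (mod 39)
Inverse = -8 mod 39 = 31
Check: 34 * 31 = 1054 ≡ 1 (mod 39)

34^(-1) ≡ 31 (mod 39)


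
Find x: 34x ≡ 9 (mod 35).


GCD(34, 35) = 1, unique solution
a^(-1) mod 35 = 34
x = 34 * 9 mod 35 = 26

x ≡ 26 (mod 35)


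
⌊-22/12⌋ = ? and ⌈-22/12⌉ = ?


-22/12 = -1.8333
floor = -2
ceil = -1

floor = -2, ceil = -1


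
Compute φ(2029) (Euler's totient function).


2029 = 2029
Prime factors: 2029
φ(2029) = 2029 × (1-1/2029)
= 2029 × 2028/2029 = 2028

φ(2029) = 2028


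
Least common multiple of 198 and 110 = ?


GCD(198, 110) = 22
LCM = 198*110/22 = 21780/22 = 990

LCM = 990


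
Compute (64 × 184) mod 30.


64 × 184 = 11776
11776 mod 30 = 16


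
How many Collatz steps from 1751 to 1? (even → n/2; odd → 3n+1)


1751 → 5254 → 2627 → 7882 → 3941 → 11824 → 5912 → 2956 → 1478 → 739 → 2218 → 1109 → 3328 → 1664 → 832 → 416 → 208 → 104 → 52 → 26 → 13 → 40 → 20 → 10 → 5 → 16 → 8 → 4 → 2 → 1
Total steps = 29

29 steps


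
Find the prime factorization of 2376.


2376 / 2 = 1188
1188 / 2 = 594
594 / 2 = 297
297 / 3 = 99
99 / 3 = 33
33 / 3 = 11
11 / 11 = 1
2376 = 2^3 × 3^3 × 11


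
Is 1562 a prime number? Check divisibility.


1562 / 2 = 781 (exact division)
1562 is NOT prime.

No, 1562 is not prime


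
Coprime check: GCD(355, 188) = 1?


Euclidean algorithm:
355 = 1 * 188 + 167
188 = 1 * 167 + 21
167 = 7 * 21 + 20
21 = 1 * 20 + 1
20 = 20 * 1 + 0
GCD(355, 188) = 1

Yes, coprime (GCD = 1)


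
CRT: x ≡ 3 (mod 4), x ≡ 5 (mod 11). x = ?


M = 4*11 = 44
M1 = M/4 = 11, M2 = M/11 = 4
M1^(-1) mod 4 = 3, M2^(-1) mod 11 = 3
x = 3*11*3 + 5*4*3 = 159
159 mod 44 = 27
Check: 27 mod 4 = 3 ✓, 27 mod 11 = 5 ✓

x ≡ 27 (mod 44)


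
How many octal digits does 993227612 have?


993227612 in base 8 = 7314671534
Number of digits = 10

10 digits (base 8)


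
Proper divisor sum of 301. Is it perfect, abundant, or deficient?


Proper divisors: 1, 7, 43
Sum = 1 + 7 + 43 = 51
51 < 301 → deficient

s(301) = 51 (deficient)


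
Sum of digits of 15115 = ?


1 + 5 + 1 + 1 + 5 = 13


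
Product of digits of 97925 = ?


9 × 7 × 9 × 2 × 5 = 5670


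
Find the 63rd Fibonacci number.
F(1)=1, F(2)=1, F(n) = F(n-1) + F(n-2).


Sequence: 1, 1, 2, 3, 5, 8, 13, 21, 34, 55, 89, 144, 233, 377, 610, 987, 1597, 2584, 4181, 6765, 10946, 17711, 28657, 46368, 75025, 121393, 196418, 317811, 514229, 832040, 1346269, 2178309, 3524578, 5702887, 9227465, 14930352, 24157817, 39088169, 63245986, 102334155, 165580141, 267914296, 433494437, 701408733, 1134903170, 1836311903, 2971215073, 4807526976, 7778742049, 12586269025, 20365011074, 32951280099, 53316291173, 86267571272, 139583862445, 225851433717, 365435296162, 591286729879, 956722026041, 1548008755920, 2504730781961, 4052739537881, 6557470319842
F(63) = 6557470319842


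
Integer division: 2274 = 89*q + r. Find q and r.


2274 = 89 * 25 + 49
Check: 2225 + 49 = 2274

q = 25, r = 49


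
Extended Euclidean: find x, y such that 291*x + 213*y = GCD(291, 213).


Tabular extended Euclidean (each row: r = 291*s + 213*t):
r=291, s=1, t=0
r=213, s=0, t=1
q=1: r=78, s=1, t=-1   [291*(1) + 213*(-1) = 78]
q=2: r=57, s=-2, t=3   [291*(-2) + 213*(3) = 57]
q=1: r=21, s=3, t=-4   [291*(3) + 213*(-4) = 21]
q=2: r=15, s=-8, t=11   [291*(-8) + 213*(11) = 15]
q=1: r=6, s=11, t=-15   [291*(11) + 213*(-15) = 6]
q=2: r=3, s=-30, t=41   [291*(-30) + 213*(41) = 3]
q=2: r=0, s=71, t=-97   [291*(71) + 213*(-97) = 0]
GCD = 3; from the row with r=3: x=-30, y=41
Check: 291*(-30) + 213*(41) = -8730 + 8733 = 3

GCD = 3, x = -30, y = 41


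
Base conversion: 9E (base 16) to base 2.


9E (base 16) = 158 (decimal)
158 (decimal) = 10011110 (base 2)


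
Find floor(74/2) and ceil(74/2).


74/2 = 37.0000
floor = 37
ceil = 37

floor = 37, ceil = 37


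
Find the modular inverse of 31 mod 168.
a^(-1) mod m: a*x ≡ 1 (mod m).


Use the extended Euclidean algorithm on (168, 31); each row r = 168*s + 31*t:
r=168, s=1, t=0
r=31, s=0, t=1
q=5: r=13, s=1, t=-5   [168*(1) + 31*(-5) = 13]
q=2: r=5, s=-2, t=11   [168*(-2) + 31*(11) = 5]
q=2: r=3, s=5, t=-27   [168*(5) + 31*(-27) = 3]
q=1: r=2, s=-7, t=38   [168*(-7) + 31*(38) = 2]
q=1: r=1, s=12, t=-65   [168*(12) + 31*(-65) = 1]
q=2: r=0, s=-31, t=168   [168*(-31) + 31*(168) = 0]
GCD = 1 with t = -65, so 31*(-65) ≡ 1 (mod 168)
Inverse = -65 mod 168 = 103
Check: 31 * 103 = 3193 ≡ 1 (mod 168)

31^(-1) ≡ 103 (mod 168)


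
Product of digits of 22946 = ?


2 × 2 × 9 × 4 × 6 = 864


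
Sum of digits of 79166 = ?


7 + 9 + 1 + 6 + 6 = 29


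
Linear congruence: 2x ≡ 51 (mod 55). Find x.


GCD(2, 55) = 1, unique solution
a^(-1) mod 55 = 28
x = 28 * 51 mod 55 = 53

x ≡ 53 (mod 55)


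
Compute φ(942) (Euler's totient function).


942 = 2 × 3 × 157
Prime factors: 2, 3, 157
φ(942) = 942 × (1-1/2) × (1-1/3) × (1-1/157)
= 942 × 1/2 × 2/3 × 156/157 = 312

φ(942) = 312


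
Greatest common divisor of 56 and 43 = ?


56 = 1 * 43 + 13
43 = 3 * 13 + 4
13 = 3 * 4 + 1
4 = 4 * 1 + 0
GCD = 1


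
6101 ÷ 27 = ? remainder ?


6101 = 27 * 225 + 26
Check: 6075 + 26 = 6101

q = 225, r = 26


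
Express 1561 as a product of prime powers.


1561 / 7 = 223
223 / 223 = 1
1561 = 7 × 223


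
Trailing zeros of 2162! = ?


floor(2162/5) = 432
floor(2162/25) = 86
floor(2162/125) = 17
floor(2162/625) = 3
Total = 538

538 trailing zeros


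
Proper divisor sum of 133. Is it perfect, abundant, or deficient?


Proper divisors: 1, 7, 19
Sum = 1 + 7 + 19 = 27
27 < 133 → deficient

s(133) = 27 (deficient)


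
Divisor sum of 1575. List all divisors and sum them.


Divisors of 1575: 1, 3, 5, 7, 9, 15, 21, 25, 35, 45, 63, 75, 105, 175, 225, 315, 525, 1575
Sum = 1 + 3 + 5 + 7 + 9 + 15 + 21 + 25 + 35 + 45 + 63 + 75 + 105 + 175 + 225 + 315 + 525 + 1575 = 3224

σ(1575) = 3224
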